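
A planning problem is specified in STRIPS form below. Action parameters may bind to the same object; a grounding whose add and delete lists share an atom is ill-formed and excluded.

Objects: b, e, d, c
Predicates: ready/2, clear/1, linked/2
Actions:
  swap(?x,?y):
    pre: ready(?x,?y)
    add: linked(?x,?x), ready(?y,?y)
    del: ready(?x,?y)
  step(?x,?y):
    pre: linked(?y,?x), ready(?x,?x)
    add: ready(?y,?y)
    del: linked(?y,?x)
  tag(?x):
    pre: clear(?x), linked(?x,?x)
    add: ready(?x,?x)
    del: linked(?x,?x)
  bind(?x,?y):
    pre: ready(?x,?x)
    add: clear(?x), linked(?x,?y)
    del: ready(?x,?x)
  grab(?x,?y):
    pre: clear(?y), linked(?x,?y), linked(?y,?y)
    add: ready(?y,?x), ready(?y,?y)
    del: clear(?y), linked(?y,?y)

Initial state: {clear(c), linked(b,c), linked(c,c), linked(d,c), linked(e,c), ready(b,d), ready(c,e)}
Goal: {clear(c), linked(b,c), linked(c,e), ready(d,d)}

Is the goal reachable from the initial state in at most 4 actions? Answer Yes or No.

Yes

1. swap(b,d)  →  {clear(c), linked(b,b), linked(b,c), linked(c,c), linked(d,c), linked(e,c), ready(c,e), ready(d,d)}
2. tag(c)  →  {clear(c), linked(b,b), linked(b,c), linked(d,c), linked(e,c), ready(c,c), ready(c,e), ready(d,d)}
3. bind(c,e)  →  {clear(c), linked(b,b), linked(b,c), linked(c,e), linked(d,c), linked(e,c), ready(c,e), ready(d,d)}
optimal plan length = 3; 3 ≤ 4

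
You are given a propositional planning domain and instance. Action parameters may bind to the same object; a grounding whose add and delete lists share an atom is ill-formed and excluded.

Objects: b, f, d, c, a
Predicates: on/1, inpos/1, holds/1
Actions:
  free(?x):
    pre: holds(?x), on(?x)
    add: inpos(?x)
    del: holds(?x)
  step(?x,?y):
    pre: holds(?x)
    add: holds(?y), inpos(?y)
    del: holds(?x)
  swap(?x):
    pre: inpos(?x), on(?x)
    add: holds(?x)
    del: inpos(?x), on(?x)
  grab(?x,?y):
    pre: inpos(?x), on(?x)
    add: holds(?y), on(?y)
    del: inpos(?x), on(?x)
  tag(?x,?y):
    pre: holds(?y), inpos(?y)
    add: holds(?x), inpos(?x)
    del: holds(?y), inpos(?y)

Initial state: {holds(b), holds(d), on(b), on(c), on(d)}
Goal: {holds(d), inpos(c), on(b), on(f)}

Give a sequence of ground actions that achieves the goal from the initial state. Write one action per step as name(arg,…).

step(b,d); grab(d,f); step(f,c)

1. step(b,d)  →  {holds(d), inpos(d), on(b), on(c), on(d)}
2. grab(d,f)  →  {holds(d), holds(f), on(b), on(c), on(f)}
3. step(f,c)  →  {holds(c), holds(d), inpos(c), on(b), on(c), on(f)}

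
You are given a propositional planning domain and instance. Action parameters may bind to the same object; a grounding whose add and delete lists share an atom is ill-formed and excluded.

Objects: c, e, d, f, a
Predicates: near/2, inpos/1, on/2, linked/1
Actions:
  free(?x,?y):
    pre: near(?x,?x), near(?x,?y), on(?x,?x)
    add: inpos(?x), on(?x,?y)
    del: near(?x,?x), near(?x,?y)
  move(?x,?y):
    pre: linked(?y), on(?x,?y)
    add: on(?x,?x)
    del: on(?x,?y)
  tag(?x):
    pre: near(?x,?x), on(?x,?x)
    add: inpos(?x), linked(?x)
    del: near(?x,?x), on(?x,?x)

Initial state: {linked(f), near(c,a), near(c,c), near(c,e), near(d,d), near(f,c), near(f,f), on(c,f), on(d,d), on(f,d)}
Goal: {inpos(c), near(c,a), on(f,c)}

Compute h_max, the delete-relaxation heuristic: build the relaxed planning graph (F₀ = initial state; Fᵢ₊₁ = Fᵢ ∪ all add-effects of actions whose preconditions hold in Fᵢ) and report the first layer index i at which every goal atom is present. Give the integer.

F0 = init (10 atoms)
F1 = F0 ∪ {inpos(d), linked(d), on(c,c)}  (13 atoms)
F2 = F1 ∪ {inpos(c), linked(c), on(c,a), on(c,e), on(f,f)}  (18 atoms)
F3 = F2 ∪ {inpos(f), on(f,c)}  (20 atoms)
goal ⊆ F3  ⇒  h_max = 3

3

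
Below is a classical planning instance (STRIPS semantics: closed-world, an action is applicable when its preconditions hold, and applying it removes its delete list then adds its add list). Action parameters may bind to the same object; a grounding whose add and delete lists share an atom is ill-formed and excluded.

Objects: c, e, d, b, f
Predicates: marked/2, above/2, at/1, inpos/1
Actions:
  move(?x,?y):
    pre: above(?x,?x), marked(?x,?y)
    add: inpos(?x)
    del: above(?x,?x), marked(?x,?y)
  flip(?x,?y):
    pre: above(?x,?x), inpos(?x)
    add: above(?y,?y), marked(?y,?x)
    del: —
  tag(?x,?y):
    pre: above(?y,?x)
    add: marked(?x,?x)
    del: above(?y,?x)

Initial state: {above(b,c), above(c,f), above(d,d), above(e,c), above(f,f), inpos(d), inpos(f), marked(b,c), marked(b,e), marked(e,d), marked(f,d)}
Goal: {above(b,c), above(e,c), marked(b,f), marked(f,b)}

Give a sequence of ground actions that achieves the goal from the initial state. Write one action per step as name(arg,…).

1. flip(d,b)  →  {above(b,b), above(b,c), above(c,f), above(d,d), above(e,c), above(f,f), inpos(d), inpos(f), marked(b,c), marked(b,d), marked(b,e), marked(e,d), marked(f,d)}
2. move(b,c)  →  {above(b,c), above(c,f), above(d,d), above(e,c), above(f,f), inpos(b), inpos(d), inpos(f), marked(b,d), marked(b,e), marked(e,d), marked(f,d)}
3. flip(f,b)  →  {above(b,b), above(b,c), above(c,f), above(d,d), above(e,c), above(f,f), inpos(b), inpos(d), inpos(f), marked(b,d), marked(b,e), marked(b,f), marked(e,d), marked(f,d)}
4. flip(b,f)  →  {above(b,b), above(b,c), above(c,f), above(d,d), above(e,c), above(f,f), inpos(b), inpos(d), inpos(f), marked(b,d), marked(b,e), marked(b,f), marked(e,d), marked(f,b), marked(f,d)}

flip(d,b); move(b,c); flip(f,b); flip(b,f)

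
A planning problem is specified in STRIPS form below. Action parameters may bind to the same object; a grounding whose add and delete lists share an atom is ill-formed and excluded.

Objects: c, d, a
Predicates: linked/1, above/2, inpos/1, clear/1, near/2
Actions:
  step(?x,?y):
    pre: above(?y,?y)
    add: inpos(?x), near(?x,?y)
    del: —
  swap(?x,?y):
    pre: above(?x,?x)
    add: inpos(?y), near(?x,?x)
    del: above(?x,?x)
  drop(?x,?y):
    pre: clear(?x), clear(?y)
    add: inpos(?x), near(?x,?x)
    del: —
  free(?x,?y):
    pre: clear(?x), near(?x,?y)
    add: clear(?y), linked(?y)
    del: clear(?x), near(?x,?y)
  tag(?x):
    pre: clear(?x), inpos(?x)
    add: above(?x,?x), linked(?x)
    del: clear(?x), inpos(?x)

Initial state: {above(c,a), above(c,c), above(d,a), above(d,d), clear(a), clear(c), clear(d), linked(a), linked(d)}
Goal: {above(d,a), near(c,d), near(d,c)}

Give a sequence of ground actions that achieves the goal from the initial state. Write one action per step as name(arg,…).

step(c,d); step(d,c)

1. step(c,d)  →  {above(c,a), above(c,c), above(d,a), above(d,d), clear(a), clear(c), clear(d), inpos(c), linked(a), linked(d), near(c,d)}
2. step(d,c)  →  {above(c,a), above(c,c), above(d,a), above(d,d), clear(a), clear(c), clear(d), inpos(c), inpos(d), linked(a), linked(d), near(c,d), near(d,c)}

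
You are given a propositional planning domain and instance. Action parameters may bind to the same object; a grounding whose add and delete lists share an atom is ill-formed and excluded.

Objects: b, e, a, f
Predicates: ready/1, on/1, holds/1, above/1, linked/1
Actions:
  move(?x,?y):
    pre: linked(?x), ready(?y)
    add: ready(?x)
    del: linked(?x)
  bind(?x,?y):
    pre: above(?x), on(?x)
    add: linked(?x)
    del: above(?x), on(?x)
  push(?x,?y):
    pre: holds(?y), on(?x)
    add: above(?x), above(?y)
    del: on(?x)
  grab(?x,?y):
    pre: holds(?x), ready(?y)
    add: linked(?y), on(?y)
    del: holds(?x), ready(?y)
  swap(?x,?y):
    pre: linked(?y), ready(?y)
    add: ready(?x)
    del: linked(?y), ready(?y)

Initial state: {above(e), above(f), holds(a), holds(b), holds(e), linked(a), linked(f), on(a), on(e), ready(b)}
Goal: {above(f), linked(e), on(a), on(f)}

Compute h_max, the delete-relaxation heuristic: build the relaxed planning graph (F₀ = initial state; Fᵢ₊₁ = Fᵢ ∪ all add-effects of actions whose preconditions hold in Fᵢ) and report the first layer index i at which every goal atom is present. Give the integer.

F0 = init (10 atoms)
F1 = F0 ∪ {above(a), above(b), linked(b), linked(e), on(b), ready(a), ready(f)}  (17 atoms)
F2 = F1 ∪ {on(f), ready(e)}  (19 atoms)
goal ⊆ F2  ⇒  h_max = 2

2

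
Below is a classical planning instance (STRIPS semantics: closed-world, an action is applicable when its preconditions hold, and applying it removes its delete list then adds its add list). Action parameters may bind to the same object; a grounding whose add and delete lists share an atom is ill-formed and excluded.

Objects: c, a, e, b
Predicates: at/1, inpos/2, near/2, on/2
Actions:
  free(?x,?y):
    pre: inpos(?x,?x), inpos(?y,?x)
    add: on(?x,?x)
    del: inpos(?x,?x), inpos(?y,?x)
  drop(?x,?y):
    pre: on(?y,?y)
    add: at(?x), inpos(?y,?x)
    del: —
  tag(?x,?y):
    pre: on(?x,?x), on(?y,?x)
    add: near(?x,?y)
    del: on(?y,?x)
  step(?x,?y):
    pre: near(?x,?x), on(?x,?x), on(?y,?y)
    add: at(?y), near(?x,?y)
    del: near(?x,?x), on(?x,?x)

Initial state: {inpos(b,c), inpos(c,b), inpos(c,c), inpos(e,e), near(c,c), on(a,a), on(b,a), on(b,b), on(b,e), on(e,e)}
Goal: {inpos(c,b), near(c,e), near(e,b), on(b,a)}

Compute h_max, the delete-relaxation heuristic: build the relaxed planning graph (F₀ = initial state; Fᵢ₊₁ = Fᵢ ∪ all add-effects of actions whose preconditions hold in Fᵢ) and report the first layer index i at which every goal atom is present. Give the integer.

2

F0 = init (10 atoms)
F1 = F0 ∪ {at(a), at(b), at(c), at(e), inpos(a,a), inpos(a,b), inpos(a,c), inpos(a,e), inpos(b,a), inpos(b,b), inpos(b,e), inpos(e,a), inpos(e,b), inpos(e,c), near(a,a), near(a,b), near(b,b), near(e,b), near(e,e), on(c,c)}  (30 atoms)
F2 = F1 ∪ {inpos(c,a), inpos(c,e), near(a,c), near(a,e), near(b,a), near(b,c), near(b,e), near(c,a), near(c,b), near(c,e), near(e,a), near(e,c)}  (42 atoms)
goal ⊆ F2  ⇒  h_max = 2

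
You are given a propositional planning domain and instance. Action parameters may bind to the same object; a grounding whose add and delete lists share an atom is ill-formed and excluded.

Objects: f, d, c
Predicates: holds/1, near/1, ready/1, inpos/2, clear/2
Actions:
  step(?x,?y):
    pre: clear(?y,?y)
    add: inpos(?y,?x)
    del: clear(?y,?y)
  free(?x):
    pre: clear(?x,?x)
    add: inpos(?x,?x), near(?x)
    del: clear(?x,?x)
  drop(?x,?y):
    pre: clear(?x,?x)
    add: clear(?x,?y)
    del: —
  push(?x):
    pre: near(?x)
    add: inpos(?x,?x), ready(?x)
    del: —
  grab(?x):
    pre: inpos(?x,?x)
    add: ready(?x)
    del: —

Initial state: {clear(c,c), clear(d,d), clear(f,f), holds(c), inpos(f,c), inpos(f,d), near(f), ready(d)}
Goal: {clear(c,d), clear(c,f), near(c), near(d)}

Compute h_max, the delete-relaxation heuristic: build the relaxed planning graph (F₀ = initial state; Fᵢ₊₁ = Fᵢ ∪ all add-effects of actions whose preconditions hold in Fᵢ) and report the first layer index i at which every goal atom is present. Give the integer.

1

F0 = init (8 atoms)
F1 = F0 ∪ {clear(c,d), clear(c,f), clear(d,c), clear(d,f), clear(f,c), clear(f,d), inpos(c,c), inpos(c,d), inpos(c,f), inpos(d,c), inpos(d,d), inpos(d,f), inpos(f,f), near(c), near(d), ready(f)}  (24 atoms)
goal ⊆ F1  ⇒  h_max = 1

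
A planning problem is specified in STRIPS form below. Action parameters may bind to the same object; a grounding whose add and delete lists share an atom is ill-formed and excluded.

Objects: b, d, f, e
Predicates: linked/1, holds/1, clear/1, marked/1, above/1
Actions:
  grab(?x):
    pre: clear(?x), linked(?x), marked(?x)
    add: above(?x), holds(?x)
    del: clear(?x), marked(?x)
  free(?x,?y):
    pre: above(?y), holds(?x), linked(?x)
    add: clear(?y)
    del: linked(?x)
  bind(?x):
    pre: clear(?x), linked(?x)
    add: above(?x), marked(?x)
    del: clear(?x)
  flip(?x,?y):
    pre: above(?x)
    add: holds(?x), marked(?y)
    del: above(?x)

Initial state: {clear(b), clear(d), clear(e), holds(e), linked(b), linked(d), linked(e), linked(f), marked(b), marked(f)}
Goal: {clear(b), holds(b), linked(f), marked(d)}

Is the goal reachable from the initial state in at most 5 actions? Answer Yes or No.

1. grab(b)  →  {above(b), clear(d), clear(e), holds(b), holds(e), linked(b), linked(d), linked(e), linked(f), marked(f)}
2. free(b,b)  →  {above(b), clear(b), clear(d), clear(e), holds(b), holds(e), linked(d), linked(e), linked(f), marked(f)}
3. bind(d)  →  {above(b), above(d), clear(b), clear(e), holds(b), holds(e), linked(d), linked(e), linked(f), marked(d), marked(f)}
optimal plan length = 3; 3 ≤ 5

Yes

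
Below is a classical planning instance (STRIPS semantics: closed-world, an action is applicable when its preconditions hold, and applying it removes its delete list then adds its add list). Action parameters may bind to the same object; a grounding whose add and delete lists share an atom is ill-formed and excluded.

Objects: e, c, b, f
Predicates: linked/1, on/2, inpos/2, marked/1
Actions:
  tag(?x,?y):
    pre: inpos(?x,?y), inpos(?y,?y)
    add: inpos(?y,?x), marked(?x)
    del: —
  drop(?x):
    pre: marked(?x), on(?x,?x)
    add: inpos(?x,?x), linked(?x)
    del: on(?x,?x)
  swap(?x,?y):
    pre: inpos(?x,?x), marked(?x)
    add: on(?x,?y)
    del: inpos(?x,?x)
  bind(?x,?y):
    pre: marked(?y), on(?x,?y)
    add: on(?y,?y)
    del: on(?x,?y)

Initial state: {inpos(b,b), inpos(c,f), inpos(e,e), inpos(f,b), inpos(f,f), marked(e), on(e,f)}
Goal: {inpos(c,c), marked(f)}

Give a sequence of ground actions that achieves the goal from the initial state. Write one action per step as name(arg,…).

tag(c,f); tag(f,b); swap(e,c); bind(e,c); drop(c)

1. tag(c,f)  →  {inpos(b,b), inpos(c,f), inpos(e,e), inpos(f,b), inpos(f,c), inpos(f,f), marked(c), marked(e), on(e,f)}
2. tag(f,b)  →  {inpos(b,b), inpos(b,f), inpos(c,f), inpos(e,e), inpos(f,b), inpos(f,c), inpos(f,f), marked(c), marked(e), marked(f), on(e,f)}
3. swap(e,c)  →  {inpos(b,b), inpos(b,f), inpos(c,f), inpos(f,b), inpos(f,c), inpos(f,f), marked(c), marked(e), marked(f), on(e,c), on(e,f)}
4. bind(e,c)  →  {inpos(b,b), inpos(b,f), inpos(c,f), inpos(f,b), inpos(f,c), inpos(f,f), marked(c), marked(e), marked(f), on(c,c), on(e,f)}
5. drop(c)  →  {inpos(b,b), inpos(b,f), inpos(c,c), inpos(c,f), inpos(f,b), inpos(f,c), inpos(f,f), linked(c), marked(c), marked(e), marked(f), on(e,f)}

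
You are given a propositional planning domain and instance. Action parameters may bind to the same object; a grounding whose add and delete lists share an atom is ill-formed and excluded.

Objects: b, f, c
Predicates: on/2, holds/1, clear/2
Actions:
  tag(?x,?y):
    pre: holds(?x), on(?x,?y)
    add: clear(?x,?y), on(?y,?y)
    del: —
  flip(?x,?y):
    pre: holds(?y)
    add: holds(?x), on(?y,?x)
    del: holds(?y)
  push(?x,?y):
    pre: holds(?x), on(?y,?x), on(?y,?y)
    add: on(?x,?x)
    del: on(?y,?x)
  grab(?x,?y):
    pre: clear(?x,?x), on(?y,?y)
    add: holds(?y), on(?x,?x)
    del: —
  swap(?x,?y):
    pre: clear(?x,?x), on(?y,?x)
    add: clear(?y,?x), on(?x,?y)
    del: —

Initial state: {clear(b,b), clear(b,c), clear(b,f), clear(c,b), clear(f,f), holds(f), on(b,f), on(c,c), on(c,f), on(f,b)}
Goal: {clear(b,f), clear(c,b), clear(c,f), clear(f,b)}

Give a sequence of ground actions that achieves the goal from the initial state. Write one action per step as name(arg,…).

tag(f,b); swap(f,c)

1. tag(f,b)  →  {clear(b,b), clear(b,c), clear(b,f), clear(c,b), clear(f,b), clear(f,f), holds(f), on(b,b), on(b,f), on(c,c), on(c,f), on(f,b)}
2. swap(f,c)  →  {clear(b,b), clear(b,c), clear(b,f), clear(c,b), clear(c,f), clear(f,b), clear(f,f), holds(f), on(b,b), on(b,f), on(c,c), on(c,f), on(f,b), on(f,c)}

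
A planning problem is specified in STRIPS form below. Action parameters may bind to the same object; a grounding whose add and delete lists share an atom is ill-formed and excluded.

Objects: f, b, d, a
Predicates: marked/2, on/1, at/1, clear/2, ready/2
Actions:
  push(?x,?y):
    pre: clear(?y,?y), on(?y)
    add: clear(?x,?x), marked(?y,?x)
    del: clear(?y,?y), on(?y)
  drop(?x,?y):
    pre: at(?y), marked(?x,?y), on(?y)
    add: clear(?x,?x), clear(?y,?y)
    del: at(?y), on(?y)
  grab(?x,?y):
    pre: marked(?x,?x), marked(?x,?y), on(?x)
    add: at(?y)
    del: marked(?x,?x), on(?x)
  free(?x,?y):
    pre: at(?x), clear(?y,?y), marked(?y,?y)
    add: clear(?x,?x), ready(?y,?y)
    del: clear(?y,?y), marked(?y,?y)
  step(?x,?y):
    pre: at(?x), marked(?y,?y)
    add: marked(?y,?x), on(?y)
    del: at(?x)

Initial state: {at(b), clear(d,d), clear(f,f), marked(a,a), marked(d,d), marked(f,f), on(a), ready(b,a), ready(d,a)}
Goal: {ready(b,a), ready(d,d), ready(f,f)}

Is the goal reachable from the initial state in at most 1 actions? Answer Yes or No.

1. free(b,f)  →  {at(b), clear(b,b), clear(d,d), marked(a,a), marked(d,d), on(a), ready(b,a), ready(d,a), ready(f,f)}
2. free(b,d)  →  {at(b), clear(b,b), marked(a,a), on(a), ready(b,a), ready(d,a), ready(d,d), ready(f,f)}
optimal plan length = 2; 2 > 1

No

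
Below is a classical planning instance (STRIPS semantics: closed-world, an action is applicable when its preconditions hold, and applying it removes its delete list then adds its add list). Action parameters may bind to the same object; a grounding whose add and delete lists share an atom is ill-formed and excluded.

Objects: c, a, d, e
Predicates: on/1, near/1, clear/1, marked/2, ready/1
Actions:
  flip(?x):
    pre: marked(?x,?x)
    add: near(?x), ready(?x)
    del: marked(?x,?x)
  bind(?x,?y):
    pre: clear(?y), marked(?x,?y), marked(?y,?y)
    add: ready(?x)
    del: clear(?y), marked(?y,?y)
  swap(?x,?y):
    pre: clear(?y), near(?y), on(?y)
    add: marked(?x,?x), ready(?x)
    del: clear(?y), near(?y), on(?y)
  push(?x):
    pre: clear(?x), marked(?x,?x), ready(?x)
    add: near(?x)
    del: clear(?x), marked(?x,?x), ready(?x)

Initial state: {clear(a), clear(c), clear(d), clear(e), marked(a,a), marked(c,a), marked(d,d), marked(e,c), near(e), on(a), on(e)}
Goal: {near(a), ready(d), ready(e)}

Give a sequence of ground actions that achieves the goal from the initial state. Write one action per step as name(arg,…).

flip(a); flip(d); swap(e,e)

1. flip(a)  →  {clear(a), clear(c), clear(d), clear(e), marked(c,a), marked(d,d), marked(e,c), near(a), near(e), on(a), on(e), ready(a)}
2. flip(d)  →  {clear(a), clear(c), clear(d), clear(e), marked(c,a), marked(e,c), near(a), near(d), near(e), on(a), on(e), ready(a), ready(d)}
3. swap(e,e)  →  {clear(a), clear(c), clear(d), marked(c,a), marked(e,c), marked(e,e), near(a), near(d), on(a), ready(a), ready(d), ready(e)}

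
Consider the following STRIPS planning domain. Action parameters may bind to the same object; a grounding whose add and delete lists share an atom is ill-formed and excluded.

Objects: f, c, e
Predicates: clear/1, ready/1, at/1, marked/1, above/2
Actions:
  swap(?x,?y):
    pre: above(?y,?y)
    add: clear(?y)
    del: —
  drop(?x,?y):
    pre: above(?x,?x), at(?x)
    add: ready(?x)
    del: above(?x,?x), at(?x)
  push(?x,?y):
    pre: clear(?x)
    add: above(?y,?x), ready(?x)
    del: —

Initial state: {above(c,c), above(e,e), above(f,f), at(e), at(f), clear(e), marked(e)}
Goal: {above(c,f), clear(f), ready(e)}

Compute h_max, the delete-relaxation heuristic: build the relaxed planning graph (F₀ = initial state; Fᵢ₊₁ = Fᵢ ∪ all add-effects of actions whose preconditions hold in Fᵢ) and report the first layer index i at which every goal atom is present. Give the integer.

F0 = init (7 atoms)
F1 = F0 ∪ {above(c,e), above(f,e), clear(c), clear(f), ready(e), ready(f)}  (13 atoms)
F2 = F1 ∪ {above(c,f), above(e,c), above(e,f), above(f,c), ready(c)}  (18 atoms)
goal ⊆ F2  ⇒  h_max = 2

2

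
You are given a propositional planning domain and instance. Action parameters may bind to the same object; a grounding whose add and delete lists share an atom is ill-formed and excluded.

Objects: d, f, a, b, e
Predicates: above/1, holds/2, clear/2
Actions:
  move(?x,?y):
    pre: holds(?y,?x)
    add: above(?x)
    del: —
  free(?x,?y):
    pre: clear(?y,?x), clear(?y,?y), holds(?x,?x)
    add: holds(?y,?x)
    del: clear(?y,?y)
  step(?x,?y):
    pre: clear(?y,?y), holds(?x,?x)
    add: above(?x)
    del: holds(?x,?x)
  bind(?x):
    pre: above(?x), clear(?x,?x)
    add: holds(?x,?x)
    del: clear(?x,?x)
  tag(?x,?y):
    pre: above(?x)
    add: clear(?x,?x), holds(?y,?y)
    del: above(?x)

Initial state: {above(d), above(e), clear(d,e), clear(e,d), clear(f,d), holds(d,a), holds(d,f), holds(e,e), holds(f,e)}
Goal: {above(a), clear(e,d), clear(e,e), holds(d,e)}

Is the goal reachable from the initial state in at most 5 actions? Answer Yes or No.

1. move(a,d)  →  {above(a), above(d), above(e), clear(d,e), clear(e,d), clear(f,d), holds(d,a), holds(d,f), holds(e,e), holds(f,e)}
2. tag(d,d)  →  {above(a), above(e), clear(d,d), clear(d,e), clear(e,d), clear(f,d), holds(d,a), holds(d,d), holds(d,f), holds(e,e), holds(f,e)}
3. free(e,d)  →  {above(a), above(e), clear(d,e), clear(e,d), clear(f,d), holds(d,a), holds(d,d), holds(d,e), holds(d,f), holds(e,e), holds(f,e)}
4. tag(e,d)  →  {above(a), clear(d,e), clear(e,d), clear(e,e), clear(f,d), holds(d,a), holds(d,d), holds(d,e), holds(d,f), holds(e,e), holds(f,e)}
optimal plan length = 4; 4 ≤ 5

Yes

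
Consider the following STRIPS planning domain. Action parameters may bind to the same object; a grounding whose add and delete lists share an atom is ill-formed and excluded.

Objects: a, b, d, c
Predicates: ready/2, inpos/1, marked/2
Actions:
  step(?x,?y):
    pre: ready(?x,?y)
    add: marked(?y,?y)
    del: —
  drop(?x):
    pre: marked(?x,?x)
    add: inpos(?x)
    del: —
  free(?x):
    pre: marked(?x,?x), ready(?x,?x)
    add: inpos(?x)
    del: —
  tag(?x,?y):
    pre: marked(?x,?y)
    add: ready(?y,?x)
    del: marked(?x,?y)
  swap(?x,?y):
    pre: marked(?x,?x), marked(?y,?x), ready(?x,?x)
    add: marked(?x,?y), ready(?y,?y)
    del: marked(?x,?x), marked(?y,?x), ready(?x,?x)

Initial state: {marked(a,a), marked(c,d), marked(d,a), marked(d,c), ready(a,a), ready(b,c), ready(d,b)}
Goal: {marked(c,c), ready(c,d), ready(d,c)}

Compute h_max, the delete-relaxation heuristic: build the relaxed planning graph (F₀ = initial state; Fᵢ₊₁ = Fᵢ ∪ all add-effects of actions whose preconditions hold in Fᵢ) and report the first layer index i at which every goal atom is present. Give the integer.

1

F0 = init (7 atoms)
F1 = F0 ∪ {inpos(a), marked(a,d), marked(b,b), marked(c,c), ready(a,d), ready(c,d), ready(d,c), ready(d,d)}  (15 atoms)
goal ⊆ F1  ⇒  h_max = 1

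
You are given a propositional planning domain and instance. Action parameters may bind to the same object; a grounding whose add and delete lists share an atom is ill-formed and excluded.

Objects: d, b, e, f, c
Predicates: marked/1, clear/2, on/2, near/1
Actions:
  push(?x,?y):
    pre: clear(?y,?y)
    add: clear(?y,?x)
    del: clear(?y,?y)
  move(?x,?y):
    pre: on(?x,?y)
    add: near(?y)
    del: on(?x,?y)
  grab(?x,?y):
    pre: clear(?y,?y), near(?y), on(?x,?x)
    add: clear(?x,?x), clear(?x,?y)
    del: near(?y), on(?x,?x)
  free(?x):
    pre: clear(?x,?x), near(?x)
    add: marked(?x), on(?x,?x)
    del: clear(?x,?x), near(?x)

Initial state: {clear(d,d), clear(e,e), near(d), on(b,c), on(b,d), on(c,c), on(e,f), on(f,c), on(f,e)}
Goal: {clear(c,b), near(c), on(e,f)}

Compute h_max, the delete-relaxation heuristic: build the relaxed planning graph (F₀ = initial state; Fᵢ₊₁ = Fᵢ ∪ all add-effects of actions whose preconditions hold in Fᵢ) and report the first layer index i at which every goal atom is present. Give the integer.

2

F0 = init (9 atoms)
F1 = F0 ∪ {clear(c,c), clear(c,d), clear(d,b), clear(d,c), clear(d,e), clear(d,f), clear(e,b), clear(e,c), clear(e,d), clear(e,f), marked(d), near(c), near(e), near(f), on(d,d)}  (24 atoms)
F2 = F1 ∪ {clear(c,b), clear(c,e), clear(c,f), marked(c), marked(e), on(e,e)}  (30 atoms)
goal ⊆ F2  ⇒  h_max = 2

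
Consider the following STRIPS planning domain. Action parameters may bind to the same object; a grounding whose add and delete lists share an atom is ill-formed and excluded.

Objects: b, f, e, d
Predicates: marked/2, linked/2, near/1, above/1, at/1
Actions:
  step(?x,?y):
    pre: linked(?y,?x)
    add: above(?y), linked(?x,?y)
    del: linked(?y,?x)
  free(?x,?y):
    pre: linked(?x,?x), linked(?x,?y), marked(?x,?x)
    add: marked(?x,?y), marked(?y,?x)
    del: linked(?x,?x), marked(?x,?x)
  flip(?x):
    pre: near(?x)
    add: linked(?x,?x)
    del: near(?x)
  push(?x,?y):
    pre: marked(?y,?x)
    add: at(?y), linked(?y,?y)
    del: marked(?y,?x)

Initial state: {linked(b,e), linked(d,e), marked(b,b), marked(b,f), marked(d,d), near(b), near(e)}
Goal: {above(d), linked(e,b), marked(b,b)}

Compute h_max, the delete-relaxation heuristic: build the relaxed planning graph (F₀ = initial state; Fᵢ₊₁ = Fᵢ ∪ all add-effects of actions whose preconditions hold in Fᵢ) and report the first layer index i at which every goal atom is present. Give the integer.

F0 = init (7 atoms)
F1 = F0 ∪ {above(b), above(d), at(b), at(d), linked(b,b), linked(d,d), linked(e,b), linked(e,d), linked(e,e)}  (16 atoms)
goal ⊆ F1  ⇒  h_max = 1

1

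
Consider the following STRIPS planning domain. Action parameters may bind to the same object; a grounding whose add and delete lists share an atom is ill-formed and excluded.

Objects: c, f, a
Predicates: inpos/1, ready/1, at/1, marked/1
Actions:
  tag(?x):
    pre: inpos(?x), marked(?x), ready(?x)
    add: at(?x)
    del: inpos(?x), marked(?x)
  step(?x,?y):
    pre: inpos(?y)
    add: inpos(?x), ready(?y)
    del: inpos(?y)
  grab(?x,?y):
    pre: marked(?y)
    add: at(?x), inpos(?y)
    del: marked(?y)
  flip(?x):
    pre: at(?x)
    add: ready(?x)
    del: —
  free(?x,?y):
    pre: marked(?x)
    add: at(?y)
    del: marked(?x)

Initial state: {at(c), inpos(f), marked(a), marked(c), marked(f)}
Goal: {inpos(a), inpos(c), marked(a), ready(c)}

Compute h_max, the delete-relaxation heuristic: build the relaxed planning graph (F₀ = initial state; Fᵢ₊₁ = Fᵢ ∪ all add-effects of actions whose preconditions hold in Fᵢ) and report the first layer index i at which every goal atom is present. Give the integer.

F0 = init (5 atoms)
F1 = F0 ∪ {at(a), at(f), inpos(a), inpos(c), ready(c), ready(f)}  (11 atoms)
goal ⊆ F1  ⇒  h_max = 1

1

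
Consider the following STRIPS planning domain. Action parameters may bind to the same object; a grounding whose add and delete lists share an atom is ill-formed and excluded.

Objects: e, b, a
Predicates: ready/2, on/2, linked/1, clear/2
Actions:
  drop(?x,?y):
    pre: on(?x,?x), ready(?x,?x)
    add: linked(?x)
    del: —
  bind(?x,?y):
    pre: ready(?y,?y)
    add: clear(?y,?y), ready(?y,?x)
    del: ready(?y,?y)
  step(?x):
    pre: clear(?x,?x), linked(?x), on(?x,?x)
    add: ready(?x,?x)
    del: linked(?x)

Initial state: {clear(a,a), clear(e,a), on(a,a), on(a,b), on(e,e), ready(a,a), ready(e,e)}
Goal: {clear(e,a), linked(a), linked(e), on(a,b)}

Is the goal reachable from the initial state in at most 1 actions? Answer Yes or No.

No

1. drop(e,e)  →  {clear(a,a), clear(e,a), linked(e), on(a,a), on(a,b), on(e,e), ready(a,a), ready(e,e)}
2. drop(a,e)  →  {clear(a,a), clear(e,a), linked(a), linked(e), on(a,a), on(a,b), on(e,e), ready(a,a), ready(e,e)}
optimal plan length = 2; 2 > 1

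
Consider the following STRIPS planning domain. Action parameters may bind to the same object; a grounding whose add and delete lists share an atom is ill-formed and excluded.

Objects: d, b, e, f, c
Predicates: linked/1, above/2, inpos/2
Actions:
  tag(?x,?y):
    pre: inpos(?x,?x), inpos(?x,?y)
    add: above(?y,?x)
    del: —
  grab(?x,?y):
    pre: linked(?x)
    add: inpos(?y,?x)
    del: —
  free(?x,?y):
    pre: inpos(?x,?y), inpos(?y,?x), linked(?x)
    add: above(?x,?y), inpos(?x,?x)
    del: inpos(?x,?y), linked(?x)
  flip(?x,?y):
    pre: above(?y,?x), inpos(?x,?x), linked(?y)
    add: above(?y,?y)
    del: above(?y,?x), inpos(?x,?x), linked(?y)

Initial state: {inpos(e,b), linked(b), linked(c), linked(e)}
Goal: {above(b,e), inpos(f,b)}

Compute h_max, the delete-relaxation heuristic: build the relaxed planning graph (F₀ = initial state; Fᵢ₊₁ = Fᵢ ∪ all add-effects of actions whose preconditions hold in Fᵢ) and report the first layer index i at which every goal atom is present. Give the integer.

2

F0 = init (4 atoms)
F1 = F0 ∪ {inpos(b,b), inpos(b,c), inpos(b,e), inpos(c,b), inpos(c,c), inpos(c,e), inpos(d,b), inpos(d,c), inpos(d,e), inpos(e,c), inpos(e,e), inpos(f,b), inpos(f,c), inpos(f,e)}  (18 atoms)
F2 = F1 ∪ {above(b,b), above(b,c), above(b,e), above(c,b), above(c,c), above(c,e), above(e,b), above(e,c), above(e,e)}  (27 atoms)
goal ⊆ F2  ⇒  h_max = 2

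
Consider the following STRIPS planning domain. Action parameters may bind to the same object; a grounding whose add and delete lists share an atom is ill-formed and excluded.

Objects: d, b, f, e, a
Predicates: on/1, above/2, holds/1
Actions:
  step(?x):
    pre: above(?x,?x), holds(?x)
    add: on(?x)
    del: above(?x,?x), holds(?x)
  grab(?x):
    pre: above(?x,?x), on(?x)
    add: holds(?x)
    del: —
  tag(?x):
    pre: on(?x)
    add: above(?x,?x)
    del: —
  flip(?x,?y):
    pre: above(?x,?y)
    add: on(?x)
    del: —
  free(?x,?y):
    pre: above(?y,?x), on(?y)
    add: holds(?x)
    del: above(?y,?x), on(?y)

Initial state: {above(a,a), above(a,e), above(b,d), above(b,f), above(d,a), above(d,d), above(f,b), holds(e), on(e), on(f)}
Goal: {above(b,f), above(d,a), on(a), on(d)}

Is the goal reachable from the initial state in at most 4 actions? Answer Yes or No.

1. flip(d,d)  →  {above(a,a), above(a,e), above(b,d), above(b,f), above(d,a), above(d,d), above(f,b), holds(e), on(d), on(e), on(f)}
2. flip(a,e)  →  {above(a,a), above(a,e), above(b,d), above(b,f), above(d,a), above(d,d), above(f,b), holds(e), on(a), on(d), on(e), on(f)}
optimal plan length = 2; 2 ≤ 4

Yes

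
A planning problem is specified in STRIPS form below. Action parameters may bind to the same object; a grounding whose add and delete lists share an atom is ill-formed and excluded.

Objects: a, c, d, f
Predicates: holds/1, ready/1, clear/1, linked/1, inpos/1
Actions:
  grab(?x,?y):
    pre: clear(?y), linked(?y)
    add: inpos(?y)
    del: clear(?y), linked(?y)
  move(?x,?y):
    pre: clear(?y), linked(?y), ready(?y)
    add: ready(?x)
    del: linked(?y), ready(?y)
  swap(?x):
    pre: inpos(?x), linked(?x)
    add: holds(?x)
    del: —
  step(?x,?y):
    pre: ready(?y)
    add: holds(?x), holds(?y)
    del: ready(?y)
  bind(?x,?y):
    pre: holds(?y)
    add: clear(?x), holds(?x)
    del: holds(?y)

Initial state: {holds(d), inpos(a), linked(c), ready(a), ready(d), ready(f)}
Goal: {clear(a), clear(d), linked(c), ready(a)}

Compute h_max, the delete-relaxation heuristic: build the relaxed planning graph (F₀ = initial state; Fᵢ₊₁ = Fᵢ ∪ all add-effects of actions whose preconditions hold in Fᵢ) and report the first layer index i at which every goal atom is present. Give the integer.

F0 = init (6 atoms)
F1 = F0 ∪ {clear(a), clear(c), clear(f), holds(a), holds(c), holds(f)}  (12 atoms)
F2 = F1 ∪ {clear(d), inpos(c)}  (14 atoms)
goal ⊆ F2  ⇒  h_max = 2

2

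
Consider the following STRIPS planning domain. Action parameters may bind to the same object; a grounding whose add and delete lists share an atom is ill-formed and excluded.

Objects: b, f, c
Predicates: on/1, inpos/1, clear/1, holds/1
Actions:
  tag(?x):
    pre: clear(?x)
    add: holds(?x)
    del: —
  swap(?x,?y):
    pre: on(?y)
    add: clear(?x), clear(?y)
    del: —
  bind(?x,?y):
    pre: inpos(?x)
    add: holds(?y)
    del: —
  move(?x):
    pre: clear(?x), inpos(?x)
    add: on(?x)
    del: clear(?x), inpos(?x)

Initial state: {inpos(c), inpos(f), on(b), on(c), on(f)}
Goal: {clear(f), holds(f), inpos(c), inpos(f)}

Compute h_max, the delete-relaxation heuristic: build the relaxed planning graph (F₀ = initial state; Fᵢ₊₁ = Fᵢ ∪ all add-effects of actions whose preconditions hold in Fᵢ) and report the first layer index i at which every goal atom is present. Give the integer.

1

F0 = init (5 atoms)
F1 = F0 ∪ {clear(b), clear(c), clear(f), holds(b), holds(c), holds(f)}  (11 atoms)
goal ⊆ F1  ⇒  h_max = 1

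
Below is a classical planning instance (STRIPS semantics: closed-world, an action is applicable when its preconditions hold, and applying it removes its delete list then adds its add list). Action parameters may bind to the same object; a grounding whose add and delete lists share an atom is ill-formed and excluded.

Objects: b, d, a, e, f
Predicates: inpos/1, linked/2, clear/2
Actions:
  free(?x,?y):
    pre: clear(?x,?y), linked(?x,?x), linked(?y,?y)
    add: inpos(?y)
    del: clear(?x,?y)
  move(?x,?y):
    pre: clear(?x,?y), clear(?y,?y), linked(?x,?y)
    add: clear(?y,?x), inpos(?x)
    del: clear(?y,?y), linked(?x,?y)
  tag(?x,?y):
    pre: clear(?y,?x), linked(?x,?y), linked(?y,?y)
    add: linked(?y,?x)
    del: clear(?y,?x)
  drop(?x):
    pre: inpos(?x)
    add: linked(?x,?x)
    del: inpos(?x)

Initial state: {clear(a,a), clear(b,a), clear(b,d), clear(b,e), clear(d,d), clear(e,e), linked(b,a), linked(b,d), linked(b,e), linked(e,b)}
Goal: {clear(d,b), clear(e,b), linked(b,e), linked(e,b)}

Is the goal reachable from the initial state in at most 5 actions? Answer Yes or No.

1. move(b,d)  →  {clear(a,a), clear(b,a), clear(b,d), clear(b,e), clear(d,b), clear(e,e), inpos(b), linked(b,a), linked(b,e), linked(e,b)}
2. move(b,e)  →  {clear(a,a), clear(b,a), clear(b,d), clear(b,e), clear(d,b), clear(e,b), inpos(b), linked(b,a), linked(e,b)}
3. drop(b)  →  {clear(a,a), clear(b,a), clear(b,d), clear(b,e), clear(d,b), clear(e,b), linked(b,a), linked(b,b), linked(e,b)}
4. tag(e,b)  →  {clear(a,a), clear(b,a), clear(b,d), clear(d,b), clear(e,b), linked(b,a), linked(b,b), linked(b,e), linked(e,b)}
optimal plan length = 4; 4 ≤ 5

Yes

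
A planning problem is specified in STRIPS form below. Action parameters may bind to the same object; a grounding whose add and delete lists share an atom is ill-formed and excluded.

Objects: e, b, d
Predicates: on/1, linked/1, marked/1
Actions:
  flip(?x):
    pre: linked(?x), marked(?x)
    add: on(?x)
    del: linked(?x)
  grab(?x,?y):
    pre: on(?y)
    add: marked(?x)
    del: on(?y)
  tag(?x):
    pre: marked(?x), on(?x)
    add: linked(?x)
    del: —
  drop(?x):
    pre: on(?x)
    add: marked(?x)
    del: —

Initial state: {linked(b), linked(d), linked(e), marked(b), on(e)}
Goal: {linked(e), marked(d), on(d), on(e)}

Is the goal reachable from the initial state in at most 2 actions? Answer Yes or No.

No

1. flip(b)  →  {linked(d), linked(e), marked(b), on(b), on(e)}
2. grab(d,b)  →  {linked(d), linked(e), marked(b), marked(d), on(e)}
3. flip(d)  →  {linked(e), marked(b), marked(d), on(d), on(e)}
optimal plan length = 3; 3 > 2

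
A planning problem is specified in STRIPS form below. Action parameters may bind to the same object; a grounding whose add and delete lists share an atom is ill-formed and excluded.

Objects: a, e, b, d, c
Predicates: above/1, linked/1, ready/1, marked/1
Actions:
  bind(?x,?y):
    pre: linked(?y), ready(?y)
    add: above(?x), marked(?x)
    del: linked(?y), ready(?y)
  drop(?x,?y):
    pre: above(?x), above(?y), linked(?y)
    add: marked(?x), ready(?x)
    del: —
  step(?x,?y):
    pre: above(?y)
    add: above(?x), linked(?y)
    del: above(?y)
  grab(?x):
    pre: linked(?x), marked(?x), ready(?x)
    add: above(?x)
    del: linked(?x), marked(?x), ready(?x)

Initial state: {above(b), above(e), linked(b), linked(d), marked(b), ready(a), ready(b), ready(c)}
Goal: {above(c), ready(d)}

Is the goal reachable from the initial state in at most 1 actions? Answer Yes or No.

1. bind(d,b)  →  {above(b), above(d), above(e), linked(d), marked(b), marked(d), ready(a), ready(c)}
2. drop(d,d)  →  {above(b), above(d), above(e), linked(d), marked(b), marked(d), ready(a), ready(c), ready(d)}
3. step(c,e)  →  {above(b), above(c), above(d), linked(d), linked(e), marked(b), marked(d), ready(a), ready(c), ready(d)}
optimal plan length = 3; 3 > 1

No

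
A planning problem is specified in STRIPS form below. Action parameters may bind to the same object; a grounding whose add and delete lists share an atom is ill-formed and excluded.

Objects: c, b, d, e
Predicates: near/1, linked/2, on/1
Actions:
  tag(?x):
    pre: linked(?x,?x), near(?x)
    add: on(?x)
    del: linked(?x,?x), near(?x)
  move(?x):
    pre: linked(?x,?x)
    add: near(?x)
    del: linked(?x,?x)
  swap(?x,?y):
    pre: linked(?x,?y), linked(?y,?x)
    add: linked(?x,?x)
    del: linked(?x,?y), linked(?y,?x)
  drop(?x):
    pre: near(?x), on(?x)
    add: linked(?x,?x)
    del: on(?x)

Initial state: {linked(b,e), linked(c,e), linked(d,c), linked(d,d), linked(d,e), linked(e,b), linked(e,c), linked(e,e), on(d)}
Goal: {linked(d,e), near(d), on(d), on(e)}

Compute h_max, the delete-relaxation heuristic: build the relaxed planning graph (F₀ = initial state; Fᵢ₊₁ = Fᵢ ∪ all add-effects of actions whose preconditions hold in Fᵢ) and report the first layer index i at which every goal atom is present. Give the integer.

F0 = init (9 atoms)
F1 = F0 ∪ {linked(b,b), linked(c,c), near(d), near(e)}  (13 atoms)
F2 = F1 ∪ {near(b), near(c), on(e)}  (16 atoms)
goal ⊆ F2  ⇒  h_max = 2

2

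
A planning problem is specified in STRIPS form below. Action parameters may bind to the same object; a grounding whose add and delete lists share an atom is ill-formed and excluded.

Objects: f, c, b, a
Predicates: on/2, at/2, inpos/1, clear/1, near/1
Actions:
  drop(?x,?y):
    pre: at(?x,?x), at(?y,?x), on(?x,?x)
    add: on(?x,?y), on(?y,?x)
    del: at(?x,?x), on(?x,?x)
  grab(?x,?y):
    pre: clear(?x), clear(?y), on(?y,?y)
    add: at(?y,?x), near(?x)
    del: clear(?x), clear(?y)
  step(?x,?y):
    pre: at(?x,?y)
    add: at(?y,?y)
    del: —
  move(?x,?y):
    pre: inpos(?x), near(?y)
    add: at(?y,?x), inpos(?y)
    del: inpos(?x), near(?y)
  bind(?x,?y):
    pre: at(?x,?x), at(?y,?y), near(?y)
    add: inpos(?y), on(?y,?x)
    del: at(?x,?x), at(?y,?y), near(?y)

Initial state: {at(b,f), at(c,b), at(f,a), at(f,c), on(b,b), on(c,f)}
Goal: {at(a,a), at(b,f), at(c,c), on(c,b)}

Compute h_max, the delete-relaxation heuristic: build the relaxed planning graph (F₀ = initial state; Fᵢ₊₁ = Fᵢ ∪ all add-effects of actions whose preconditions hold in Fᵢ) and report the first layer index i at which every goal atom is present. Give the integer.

2

F0 = init (6 atoms)
F1 = F0 ∪ {at(a,a), at(b,b), at(c,c), at(f,f)}  (10 atoms)
F2 = F1 ∪ {on(b,c), on(c,b)}  (12 atoms)
goal ⊆ F2  ⇒  h_max = 2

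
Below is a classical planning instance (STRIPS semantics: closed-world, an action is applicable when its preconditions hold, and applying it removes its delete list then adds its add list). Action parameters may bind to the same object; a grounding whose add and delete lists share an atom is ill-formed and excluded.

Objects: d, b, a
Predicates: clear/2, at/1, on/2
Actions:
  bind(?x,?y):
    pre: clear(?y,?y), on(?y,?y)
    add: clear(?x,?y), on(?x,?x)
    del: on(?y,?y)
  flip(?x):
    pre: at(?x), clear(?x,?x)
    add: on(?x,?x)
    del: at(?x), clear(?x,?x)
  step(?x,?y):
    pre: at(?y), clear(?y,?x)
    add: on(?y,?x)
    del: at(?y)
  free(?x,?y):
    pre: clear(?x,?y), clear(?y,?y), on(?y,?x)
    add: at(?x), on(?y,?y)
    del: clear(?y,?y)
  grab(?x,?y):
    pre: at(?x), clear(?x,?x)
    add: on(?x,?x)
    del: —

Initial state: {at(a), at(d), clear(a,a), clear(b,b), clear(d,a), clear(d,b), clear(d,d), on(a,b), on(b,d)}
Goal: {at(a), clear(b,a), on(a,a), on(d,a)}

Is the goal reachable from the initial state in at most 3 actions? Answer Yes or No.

No

1. step(a,d)  →  {at(a), clear(a,a), clear(b,b), clear(d,a), clear(d,b), clear(d,d), on(a,b), on(b,d), on(d,a)}
2. grab(a,d)  →  {at(a), clear(a,a), clear(b,b), clear(d,a), clear(d,b), clear(d,d), on(a,a), on(a,b), on(b,d), on(d,a)}
3. bind(b,a)  →  {at(a), clear(a,a), clear(b,a), clear(b,b), clear(d,a), clear(d,b), clear(d,d), on(a,b), on(b,b), on(b,d), on(d,a)}
4. bind(a,b)  →  {at(a), clear(a,a), clear(a,b), clear(b,a), clear(b,b), clear(d,a), clear(d,b), clear(d,d), on(a,a), on(a,b), on(b,d), on(d,a)}
optimal plan length = 4; 4 > 3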